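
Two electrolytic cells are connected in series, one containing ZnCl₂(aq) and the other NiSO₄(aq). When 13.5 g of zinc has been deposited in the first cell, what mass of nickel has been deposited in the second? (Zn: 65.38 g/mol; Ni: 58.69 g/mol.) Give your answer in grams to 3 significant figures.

12.1 g

n(Zn) = 13.5 / 65.38 = 0.2065 mol
Zn²⁺ + 2e⁻ → Zn, so n(e⁻) = 2 × 0.2065 = 0.4130 mol
Same current for the same time ⇒ same n(e⁻) = 0.4130 mol in both cells.
Ni²⁺ + 2e⁻ → Ni, so n(Ni) = 0.4130 / 2 = 0.2065 mol
m(Ni) = 0.2065 × 58.69 = 12.1 g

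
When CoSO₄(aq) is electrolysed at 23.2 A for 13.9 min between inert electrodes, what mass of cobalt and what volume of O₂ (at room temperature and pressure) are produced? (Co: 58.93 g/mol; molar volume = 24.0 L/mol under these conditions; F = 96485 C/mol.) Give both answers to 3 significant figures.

Q = 23.2 × 834 = 19350 C; n(e⁻) = 19350 / 96485 = 0.2005 mol
Cathode: Co²⁺ + 2e⁻ → Co → n(Co) = 0.2005/2 = 0.1003 mol → 5.91 g
Anode: 2H₂O → O₂ + 4H⁺ + 4e⁻ → n(O₂) = 0.2005/4 = 0.05013 mol → 1.20 L

5.91 g Co; 1.20 L O₂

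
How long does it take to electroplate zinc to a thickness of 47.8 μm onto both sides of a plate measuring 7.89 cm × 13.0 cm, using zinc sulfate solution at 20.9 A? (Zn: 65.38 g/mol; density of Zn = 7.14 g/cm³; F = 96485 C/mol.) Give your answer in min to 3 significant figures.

16.5 min

Plated area = 2 × 7.89 × 13.0 = 205.1 cm²
Volume = 205.1 × 47.8×10⁻⁴ cm = 0.9804 cm³
m(Zn) = 0.9804 × 7.14 = 7.000 g
n(Zn) = 7.000 / 65.38 = 0.1071 mol; n(e⁻) = 2 × 0.1071 = 0.2142 mol
Q = 0.2142 × 96485 = 20670 C
t = 20670 / 20.9 = 989.0 s = 16.5 min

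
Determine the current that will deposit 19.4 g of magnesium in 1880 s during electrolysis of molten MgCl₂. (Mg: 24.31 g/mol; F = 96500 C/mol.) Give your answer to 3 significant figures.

81.9 A

n(Mg) = 19.4 / 24.31 = 0.7980 mol
Mg²⁺ + 2e⁻ → Mg, so n(e⁻) = 2 × 0.7980 = 1.596 mol
Q = 1.596 × 96500 = 1.540×10^5 C
I = Q / t = 1.540×10^5 / 1880 s = 81.9 A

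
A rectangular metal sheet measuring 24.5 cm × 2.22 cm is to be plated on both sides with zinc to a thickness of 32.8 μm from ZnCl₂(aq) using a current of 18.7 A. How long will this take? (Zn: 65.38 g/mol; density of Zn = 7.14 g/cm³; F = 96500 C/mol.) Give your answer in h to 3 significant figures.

Plated area = 2 × 24.5 × 2.22 = 108.8 cm²
Volume = 108.8 × 32.8×10⁻⁴ cm = 0.3569 cm³
m(Zn) = 0.3569 × 7.14 = 2.548 g
n(Zn) = 2.548 / 65.38 = 0.03897 mol; n(e⁻) = 2 × 0.03897 = 0.07794 mol
Q = 0.07794 × 96500 = 7521 C
t = 7521 / 18.7 = 402.2 s = 0.112 h

0.112 h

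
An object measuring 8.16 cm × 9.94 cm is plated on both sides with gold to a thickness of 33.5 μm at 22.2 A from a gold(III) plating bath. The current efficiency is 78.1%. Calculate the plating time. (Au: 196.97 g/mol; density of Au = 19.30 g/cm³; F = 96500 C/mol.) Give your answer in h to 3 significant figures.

0.247 h

Plated area = 2 × 8.16 × 9.94 = 162.2 cm²
Volume = 162.2 × 33.5×10⁻⁴ cm = 0.5434 cm³
m(Au) = 0.5434 × 19.30 = 10.49 g
n(Au) = 10.49 / 196.97 = 0.05326 mol; n(e⁻) = 3 × 0.05326 = 0.1598 mol
Q = 0.1598 × 96500 / 0.781 = 19740 C
t = 19740 / 22.2 = 889.2 s = 0.247 h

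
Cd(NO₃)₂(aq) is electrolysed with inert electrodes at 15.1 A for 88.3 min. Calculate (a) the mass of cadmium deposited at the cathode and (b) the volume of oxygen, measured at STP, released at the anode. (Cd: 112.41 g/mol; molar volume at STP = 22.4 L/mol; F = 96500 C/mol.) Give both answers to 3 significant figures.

46.6 g Cd; 4.64 L O₂

Q = 15.1 × 5298 = 80000 C; n(e⁻) = 80000 / 96500 = 0.8290 mol
Cathode: Cd²⁺ + 2e⁻ → Cd → n(Cd) = 0.8290/2 = 0.4145 mol → 46.6 g
Anode: 2H₂O → O₂ + 4H⁺ + 4e⁻ → n(O₂) = 0.8290/4 = 0.2073 mol → 4.64 L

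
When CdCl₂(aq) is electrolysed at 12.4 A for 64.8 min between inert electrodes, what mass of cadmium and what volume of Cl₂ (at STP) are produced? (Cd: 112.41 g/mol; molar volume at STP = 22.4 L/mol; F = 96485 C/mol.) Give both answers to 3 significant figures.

Q = 12.4 × 3888 = 48210 C; n(e⁻) = 48210 / 96485 = 0.4997 mol
Cathode: Cd²⁺ + 2e⁻ → Cd → n(Cd) = 0.4997/2 = 0.2499 mol → 28.1 g
Anode: 2Cl⁻ → Cl₂ + 2e⁻ → n(Cl₂) = 0.4997/2 = 0.2499 mol → 5.60 L

28.1 g Cd; 5.60 L Cl₂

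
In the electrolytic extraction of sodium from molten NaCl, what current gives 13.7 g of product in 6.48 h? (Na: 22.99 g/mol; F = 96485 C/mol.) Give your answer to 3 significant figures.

n(Na) = 13.7 / 22.99 = 0.5959 mol
Na⁺ + e⁻ → Na, so n(e⁻) = 0.5959 mol
Q = 0.5959 × 96485 = 57500 C
I = Q / t = 57500 / 23328 s = 2.46 A

2.46 A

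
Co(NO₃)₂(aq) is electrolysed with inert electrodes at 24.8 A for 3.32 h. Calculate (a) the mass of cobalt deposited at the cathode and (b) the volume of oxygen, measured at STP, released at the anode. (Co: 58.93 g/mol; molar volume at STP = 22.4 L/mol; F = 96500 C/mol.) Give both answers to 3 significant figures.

90.5 g Co; 17.2 L O₂

Q = 24.8 × 11952 = 2.964×10^5 C; n(e⁻) = 2.964×10^5 / 96500 = 3.072 mol
Cathode: Co²⁺ + 2e⁻ → Co → n(Co) = 3.072/2 = 1.536 mol → 90.5 g
Anode: 2H₂O → O₂ + 4H⁺ + 4e⁻ → n(O₂) = 3.072/4 = 0.7680 mol → 17.2 L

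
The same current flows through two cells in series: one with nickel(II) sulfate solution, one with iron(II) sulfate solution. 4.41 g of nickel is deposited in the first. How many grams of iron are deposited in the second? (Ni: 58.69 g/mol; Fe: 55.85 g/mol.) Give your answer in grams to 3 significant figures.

n(Ni) = 4.41 / 58.69 = 0.07514 mol
Ni²⁺ + 2e⁻ → Ni, so n(e⁻) = 2 × 0.07514 = 0.1503 mol
Since the cells are in series, n(e⁻) in the Fe cell is also 0.1503 mol.
Fe²⁺ + 2e⁻ → Fe, so n(Fe) = 0.1503 / 2 = 0.07515 mol
m(Fe) = 0.07515 × 55.85 = 4.20 g

4.20 g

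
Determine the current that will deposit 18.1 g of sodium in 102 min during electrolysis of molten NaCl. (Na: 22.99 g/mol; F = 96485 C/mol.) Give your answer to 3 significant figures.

n(Na) = 18.1 / 22.99 = 0.7873 mol
Na⁺ + e⁻ → Na, so n(e⁻) = 0.7873 mol
Q = 0.7873 × 96485 = 75960 C
I = Q / t = 75960 / 6120 s = 12.4 A

12.4 A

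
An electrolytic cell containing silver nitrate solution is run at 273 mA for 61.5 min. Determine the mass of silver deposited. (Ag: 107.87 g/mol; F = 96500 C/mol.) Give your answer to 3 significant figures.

Q = It = 0.273 × 3690 = 1007 C
Moles of electrons = 1007 / 96500 = 0.01044 mol
Ag⁺ + e⁻ → Ag, so n(Ag) = 0.01044 mol
m = 0.01044 × 107.87 = 1.13 g

1.13 g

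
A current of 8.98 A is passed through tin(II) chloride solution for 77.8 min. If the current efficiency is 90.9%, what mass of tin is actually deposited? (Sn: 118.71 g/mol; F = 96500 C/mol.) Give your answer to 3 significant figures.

Q = 8.98 × 4668 = 41920 C
n(e⁻) = 41920 / 96500 = 0.4344 mol
Sn²⁺ + 2e⁻ → Sn, so theoretical m(Sn) = 0.2172 × 118.71 = 25.78 g
Actual mass = 90.9% × 25.78 = 23.4 g

23.4 g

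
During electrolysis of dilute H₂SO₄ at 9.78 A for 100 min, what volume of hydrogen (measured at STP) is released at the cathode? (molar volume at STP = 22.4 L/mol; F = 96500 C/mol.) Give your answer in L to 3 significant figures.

6.81 L

Q = 9.78 A × 6000 s = 58680 C
n(e⁻) = 58680 / 96500 = 0.6081 mol
2H⁺ + 2e⁻ → H₂, so n(H₂) = 0.6081 / 2 = 0.3041 mol
V = 0.3041 × 22.4 = 6.812 L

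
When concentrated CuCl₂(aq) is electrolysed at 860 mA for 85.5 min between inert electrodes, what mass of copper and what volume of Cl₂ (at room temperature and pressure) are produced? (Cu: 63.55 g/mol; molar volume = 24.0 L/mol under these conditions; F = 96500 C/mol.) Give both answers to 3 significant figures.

1.45 g Cu; 0.549 L Cl₂

Q = 0.860 × 5130 = 4412 C; n(e⁻) = 4412 / 96500 = 0.04572 mol
Cathode: Cu²⁺ + 2e⁻ → Cu → n(Cu) = 0.04572/2 = 0.02286 mol → 1.45 g
Anode: 2Cl⁻ → Cl₂ + 2e⁻ → n(Cl₂) = 0.04572/2 = 0.02286 mol → 0.549 L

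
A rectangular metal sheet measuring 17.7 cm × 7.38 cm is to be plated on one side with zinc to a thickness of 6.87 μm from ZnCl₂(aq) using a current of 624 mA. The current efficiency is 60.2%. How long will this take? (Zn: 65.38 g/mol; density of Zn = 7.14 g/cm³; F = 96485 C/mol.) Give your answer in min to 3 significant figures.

83.9 min

Plated area = 17.7 × 7.38 = 130.6 cm²
Volume = 130.6 × 6.87×10⁻⁴ cm = 0.08972 cm³
m(Zn) = 0.08972 × 7.14 = 0.6406 g
n(Zn) = 0.6406 / 65.38 = 0.009798 mol; n(e⁻) = 2 × 0.009798 = 0.01960 mol
Q = 0.01960 × 96485 / 0.602 = 3141 C
t = 3141 / 0.624 = 5034 s = 83.9 min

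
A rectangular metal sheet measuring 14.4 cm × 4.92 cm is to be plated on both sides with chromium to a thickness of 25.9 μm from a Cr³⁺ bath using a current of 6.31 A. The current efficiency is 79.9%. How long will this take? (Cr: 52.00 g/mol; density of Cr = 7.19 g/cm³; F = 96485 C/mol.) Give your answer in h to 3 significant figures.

Plated area = 2 × 14.4 × 4.92 = 141.7 cm²
Volume = 141.7 × 25.9×10⁻⁴ cm = 0.3670 cm³
m(Cr) = 0.3670 × 7.19 = 2.639 g
n(Cr) = 2.639 / 52.00 = 0.05075 mol; n(e⁻) = 3 × 0.05075 = 0.1523 mol
Q = 0.1523 × 96485 / 0.799 = 18390 C
t = 18390 / 6.31 = 2914 s = 0.809 h

0.809 h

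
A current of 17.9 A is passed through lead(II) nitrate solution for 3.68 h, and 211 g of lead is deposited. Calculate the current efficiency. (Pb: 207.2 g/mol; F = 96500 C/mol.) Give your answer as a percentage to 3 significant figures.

Q = 17.9 × 13248 = 2.371×10^5 C
n(e⁻) = 2.371×10^5 / 96500 = 2.457 mol
Pb²⁺ + 2e⁻ → Pb, so theoretical n(Pb) = 1.229 mol → 254.6 g
Efficiency = 211 / 254.6 = 0.8288 = 82.9%

82.9%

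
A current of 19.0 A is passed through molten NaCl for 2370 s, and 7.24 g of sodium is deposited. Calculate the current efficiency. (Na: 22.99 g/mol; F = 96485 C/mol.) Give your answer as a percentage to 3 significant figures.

Q = 19.0 × 2370 = 45030 C
n(e⁻) = 45030 / 96485 = 0.4667 mol
Na⁺ + e⁻ → Na, so theoretical n(Na) = 0.4667 mol → 10.73 g
Efficiency = 7.24 / 10.73 = 0.6747 = 67.5%

67.5%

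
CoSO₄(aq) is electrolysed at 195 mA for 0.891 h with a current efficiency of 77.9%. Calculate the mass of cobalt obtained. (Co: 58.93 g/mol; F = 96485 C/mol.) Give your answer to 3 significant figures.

Q = 0.195 × 3207.6 = 625.5 C
n(e⁻) = 625.5 / 96485 = 0.006483 mol
Co²⁺ + 2e⁻ → Co, so theoretical m(Co) = 0.003242 × 58.93 = 0.1911 g
Actual mass = 77.9% × 0.1911 = 0.149 g

0.149 g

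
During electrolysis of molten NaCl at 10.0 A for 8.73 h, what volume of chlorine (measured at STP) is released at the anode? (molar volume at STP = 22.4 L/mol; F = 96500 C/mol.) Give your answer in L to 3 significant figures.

36.5 L

Q = 10.0 A × 31428 s = 3.143×10^5 C
Moles of electrons = 3.143×10^5 / 96500 = 3.257 mol
2Cl⁻ → Cl₂ + 2e⁻, so n(Cl₂) = 3.257 / 2 = 1.629 mol
V = 1.629 × 22.4 = 36.49 L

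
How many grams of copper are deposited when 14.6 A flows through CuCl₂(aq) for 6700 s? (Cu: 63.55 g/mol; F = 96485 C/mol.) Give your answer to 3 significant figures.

32.2 g

Q = 14.6 A × 6700 s = 97820 C
Moles of electrons = 97820 / 96485 = 1.014 mol
Cu²⁺ + 2e⁻ → Cu, so n(Cu) = 1.014 / 2 = 0.5070 mol
m = 0.5070 × 63.55 = 32.2 g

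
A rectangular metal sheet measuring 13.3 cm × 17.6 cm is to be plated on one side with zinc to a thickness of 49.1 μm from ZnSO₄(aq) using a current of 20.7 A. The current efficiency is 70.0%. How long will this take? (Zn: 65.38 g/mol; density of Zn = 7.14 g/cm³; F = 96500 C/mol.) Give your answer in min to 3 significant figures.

27.9 min

Plated area = 13.3 × 17.6 = 234.1 cm²
Volume = 234.1 × 49.1×10⁻⁴ cm = 1.149 cm³
m(Zn) = 1.149 × 7.14 = 8.204 g
n(Zn) = 8.204 / 65.38 = 0.1255 mol; n(e⁻) = 2 × 0.1255 = 0.2510 mol
Q = 0.2510 × 96500 / 0.700 = 34600 C
t = 34600 / 20.7 = 1671 s = 27.9 min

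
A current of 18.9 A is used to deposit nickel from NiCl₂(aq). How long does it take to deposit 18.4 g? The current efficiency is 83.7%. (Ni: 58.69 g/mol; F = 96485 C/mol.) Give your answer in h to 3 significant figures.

1.06 h

n(Ni) = 18.4 / 58.69 = 0.3135 mol
Ni²⁺ + 2e⁻ → Ni, so n(e⁻) = 2 × 0.3135 = 0.6270 mol
Q = 0.6270 × 96485 / 0.837 = 72280 C
t = Q / I = 72280 / 18.9 = 3824 s = 1.06 h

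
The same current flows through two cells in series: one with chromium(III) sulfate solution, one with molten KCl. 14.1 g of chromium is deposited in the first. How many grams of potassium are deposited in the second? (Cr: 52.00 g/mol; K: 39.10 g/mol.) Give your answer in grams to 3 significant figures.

n(Cr) = 14.1 / 52.00 = 0.2712 mol
Cr³⁺ + 3e⁻ → Cr, so n(e⁻) = 3 × 0.2712 = 0.8136 mol
Since the cells are in series, n(e⁻) in the K cell is also 0.8136 mol.
K⁺ + e⁻ → K, so n(K) = 0.8136 mol
m(K) = 0.8136 × 39.10 = 31.8 g

31.8 g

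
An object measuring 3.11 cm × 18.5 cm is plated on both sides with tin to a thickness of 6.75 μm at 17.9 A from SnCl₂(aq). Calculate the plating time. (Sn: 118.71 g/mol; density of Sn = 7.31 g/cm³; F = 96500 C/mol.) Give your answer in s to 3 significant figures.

51.6 s

Plated area = 2 × 3.11 × 18.5 = 115.1 cm²
Volume = 115.1 × 6.75×10⁻⁴ cm = 0.07769 cm³
m(Sn) = 0.07769 × 7.31 = 0.5679 g
n(Sn) = 0.5679 / 118.71 = 0.004784 mol; n(e⁻) = 2 × 0.004784 = 0.009568 mol
Q = 0.009568 × 96500 = 923.3 C
t = 923.3 / 17.9 = 51.58 s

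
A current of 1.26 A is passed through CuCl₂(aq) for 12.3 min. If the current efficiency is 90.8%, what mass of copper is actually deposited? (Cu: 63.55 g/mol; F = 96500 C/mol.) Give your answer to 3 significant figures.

0.278 g

Q = 1.26 × 738 = 929.9 C
n(e⁻) = 929.9 / 96500 = 0.009636 mol
Cu²⁺ + 2e⁻ → Cu, so theoretical m(Cu) = 0.004818 × 63.55 = 0.3062 g
Actual mass = 90.8% × 0.3062 = 0.278 g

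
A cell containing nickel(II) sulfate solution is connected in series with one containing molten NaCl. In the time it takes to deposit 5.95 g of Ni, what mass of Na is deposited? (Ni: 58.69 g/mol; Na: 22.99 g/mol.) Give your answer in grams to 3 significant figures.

4.66 g

n(Ni) = 5.95 / 58.69 = 0.1014 mol
Ni²⁺ + 2e⁻ → Ni, so n(e⁻) = 2 × 0.1014 = 0.2028 mol
Since the cells are in series, n(e⁻) in the Na cell is also 0.2028 mol.
Na⁺ + e⁻ → Na, so n(Na) = 0.2028 mol
m(Na) = 0.2028 × 22.99 = 4.66 g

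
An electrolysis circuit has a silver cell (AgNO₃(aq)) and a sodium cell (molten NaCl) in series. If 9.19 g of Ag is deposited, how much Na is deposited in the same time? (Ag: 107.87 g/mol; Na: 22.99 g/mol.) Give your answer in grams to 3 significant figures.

1.96 g

n(Ag) = 9.19 / 107.87 = 0.08520 mol
Ag⁺ + e⁻ → Ag, so n(e⁻) = 0.08520 mol
Same current for the same time ⇒ same n(e⁻) = 0.08520 mol in both cells.
Na⁺ + e⁻ → Na, so n(Na) = 0.08520 mol
m(Na) = 0.08520 × 22.99 = 1.96 g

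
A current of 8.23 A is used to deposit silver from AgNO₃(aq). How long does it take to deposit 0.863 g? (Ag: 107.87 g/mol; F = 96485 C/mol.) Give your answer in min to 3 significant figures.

1.56 min

n(Ag) = 0.863 / 107.87 = 0.008000 mol
Ag⁺ + e⁻ → Ag, so n(e⁻) = 0.008000 mol
Q = 0.008000 × 96485 = 771.9 C
t = Q / I = 771.9 / 8.23 = 93.79 s = 1.56 min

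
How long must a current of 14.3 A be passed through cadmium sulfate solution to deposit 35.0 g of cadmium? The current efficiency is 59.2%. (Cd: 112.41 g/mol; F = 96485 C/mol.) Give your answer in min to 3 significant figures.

n(Cd) = 35.0 / 112.41 = 0.3114 mol
Cd²⁺ + 2e⁻ → Cd, so n(e⁻) = 2 × 0.3114 = 0.6228 mol
Q = 0.6228 × 96485 / 0.592 = 1.015×10^5 C
t = Q / I = 1.015×10^5 / 14.3 = 7098 s = 118 min

118 min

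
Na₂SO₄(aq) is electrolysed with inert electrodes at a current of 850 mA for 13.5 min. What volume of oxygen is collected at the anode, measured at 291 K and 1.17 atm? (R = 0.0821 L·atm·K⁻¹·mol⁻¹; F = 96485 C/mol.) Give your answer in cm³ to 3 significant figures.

36.4 cm³

Charge passed = 0.850 × 810 = 688.5 C
n(e⁻) = 688.5 / 96485 = 0.007136 mol
2H₂O → O₂ + 4H⁺ + 4e⁻, so n(O₂) = 0.007136 / 4 = 0.001784 mol
V = nRT/P = 0.001784 × 0.0821 × 291 / 1.17 = 0.03643 L
= 36.4 cm³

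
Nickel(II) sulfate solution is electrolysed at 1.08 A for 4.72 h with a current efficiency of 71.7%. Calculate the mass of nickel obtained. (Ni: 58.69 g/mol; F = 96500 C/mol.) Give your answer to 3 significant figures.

Q = 1.08 × 16992 = 18350 C
n(e⁻) = 18350 / 96500 = 0.1902 mol
Ni²⁺ + 2e⁻ → Ni, so theoretical m(Ni) = 0.09510 × 58.69 = 5.581 g
Actual mass = 71.7% × 5.581 = 4.00 g

4.00 g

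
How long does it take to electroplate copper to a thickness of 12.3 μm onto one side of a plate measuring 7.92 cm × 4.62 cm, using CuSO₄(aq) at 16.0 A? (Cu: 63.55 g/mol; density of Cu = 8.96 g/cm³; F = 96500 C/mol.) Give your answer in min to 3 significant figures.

1.28 min

Plated area = 7.92 × 4.62 = 36.59 cm²
Volume = 36.59 × 12.3×10⁻⁴ cm = 0.04501 cm³
m(Cu) = 0.04501 × 8.96 = 0.4033 g
n(Cu) = 0.4033 / 63.55 = 0.006346 mol; n(e⁻) = 2 × 0.006346 = 0.01269 mol
Q = 0.01269 × 96500 = 1225 C
t = 1225 / 16.0 = 76.56 s = 1.28 min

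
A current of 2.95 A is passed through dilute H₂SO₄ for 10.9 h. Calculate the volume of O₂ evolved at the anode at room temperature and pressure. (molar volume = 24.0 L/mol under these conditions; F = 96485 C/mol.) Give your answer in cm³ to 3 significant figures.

7200 cm³

Charge passed = 2.95 × 39240 = 1.158×10^5 C
Moles of electrons = 1.158×10^5 / 96485 = 1.200 mol
2H₂O → O₂ + 4H⁺ + 4e⁻, so n(O₂) = 1.200 / 4 = 0.3000 mol
V = 0.3000 × 24.0 = 7.200 L
= 7200 cm³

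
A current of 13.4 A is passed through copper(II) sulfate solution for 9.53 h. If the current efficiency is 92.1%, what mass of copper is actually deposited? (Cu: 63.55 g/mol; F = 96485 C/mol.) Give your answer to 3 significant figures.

139 g

Q = 13.4 × 34308 = 4.597×10^5 C
n(e⁻) = 4.597×10^5 / 96485 = 4.764 mol
Cu²⁺ + 2e⁻ → Cu, so theoretical m(Cu) = 2.382 × 63.55 = 151.4 g
Actual mass = 92.1% × 151.4 = 139 g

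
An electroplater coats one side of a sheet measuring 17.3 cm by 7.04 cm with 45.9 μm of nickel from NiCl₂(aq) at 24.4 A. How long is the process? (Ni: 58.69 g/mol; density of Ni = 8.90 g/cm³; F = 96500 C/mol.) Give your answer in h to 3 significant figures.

0.186 h

Plated area = 17.3 × 7.04 = 121.8 cm²
Volume = 121.8 × 45.9×10⁻⁴ cm = 0.5591 cm³
m(Ni) = 0.5591 × 8.90 = 4.976 g
n(Ni) = 4.976 / 58.69 = 0.08478 mol; n(e⁻) = 2 × 0.08478 = 0.1696 mol
Q = 0.1696 × 96500 = 16370 C
t = 16370 / 24.4 = 670.9 s = 0.186 h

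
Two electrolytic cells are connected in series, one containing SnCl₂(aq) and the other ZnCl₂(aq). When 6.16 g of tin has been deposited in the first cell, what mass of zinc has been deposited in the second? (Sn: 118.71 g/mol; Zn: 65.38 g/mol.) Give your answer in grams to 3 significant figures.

3.39 g

n(Sn) = 6.16 / 118.71 = 0.05189 mol
Sn²⁺ + 2e⁻ → Sn, so n(e⁻) = 2 × 0.05189 = 0.1038 mol
Same current for the same time ⇒ same n(e⁻) = 0.1038 mol in both cells.
Zn²⁺ + 2e⁻ → Zn, so n(Zn) = 0.1038 / 2 = 0.05190 mol
m(Zn) = 0.05190 × 65.38 = 3.39 g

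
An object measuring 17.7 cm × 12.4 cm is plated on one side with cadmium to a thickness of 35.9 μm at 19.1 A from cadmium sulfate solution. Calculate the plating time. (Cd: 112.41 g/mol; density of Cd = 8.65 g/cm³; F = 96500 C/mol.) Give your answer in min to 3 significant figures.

10.2 min

Plated area = 17.7 × 12.4 = 219.5 cm²
Volume = 219.5 × 35.9×10⁻⁴ cm = 0.7880 cm³
m(Cd) = 0.7880 × 8.65 = 6.816 g
n(Cd) = 6.816 / 112.41 = 0.06064 mol; n(e⁻) = 2 × 0.06064 = 0.1213 mol
Q = 0.1213 × 96500 = 11710 C
t = 11710 / 19.1 = 613.1 s = 10.2 min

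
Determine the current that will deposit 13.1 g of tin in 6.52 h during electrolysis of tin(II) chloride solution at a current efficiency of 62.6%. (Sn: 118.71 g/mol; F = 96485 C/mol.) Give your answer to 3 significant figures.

n(Sn) = 13.1 / 118.71 = 0.1104 mol
Sn²⁺ + 2e⁻ → Sn, so n(e⁻) = 2 × 0.1104 = 0.2208 mol
Q = 0.2208 × 96485 / 0.626 = 34030 C
I = Q / t = 34030 / 23472 s = 1.45 A

1.45 A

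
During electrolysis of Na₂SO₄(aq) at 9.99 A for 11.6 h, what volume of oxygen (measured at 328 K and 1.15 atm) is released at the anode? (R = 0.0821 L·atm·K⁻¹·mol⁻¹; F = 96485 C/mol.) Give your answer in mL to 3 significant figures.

Q = 9.99 A × 41760 s = 4.172×10^5 C
Moles of electrons = 4.172×10^5 / 96485 = 4.324 mol
2H₂O → O₂ + 4H⁺ + 4e⁻, so n(O₂) = 4.324 / 4 = 1.081 mol
V = nRT/P = 1.081 × 0.0821 × 328 / 1.15 = 25.31 L
= 25300 mL

25300 mL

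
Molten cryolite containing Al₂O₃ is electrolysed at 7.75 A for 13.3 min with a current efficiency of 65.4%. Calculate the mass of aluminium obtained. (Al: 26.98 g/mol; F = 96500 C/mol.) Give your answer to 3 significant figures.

Q = 7.75 × 798 = 6185 C
n(e⁻) = 6185 / 96500 = 0.06409 mol
Al³⁺ + 3e⁻ → Al, so theoretical m(Al) = 0.02136 × 26.98 = 0.5763 g
Actual mass = 65.4% × 0.5763 = 0.377 g

0.377 g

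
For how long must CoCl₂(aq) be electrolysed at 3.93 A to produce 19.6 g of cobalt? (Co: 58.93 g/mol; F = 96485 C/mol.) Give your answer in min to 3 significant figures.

272 min

n(Co) = 19.6 / 58.93 = 0.3326 mol
Co²⁺ + 2e⁻ → Co, so n(e⁻) = 2 × 0.3326 = 0.6652 mol
Q = 0.6652 × 96485 = 64180 C
t = Q / I = 64180 / 3.93 = 16330 s = 272 min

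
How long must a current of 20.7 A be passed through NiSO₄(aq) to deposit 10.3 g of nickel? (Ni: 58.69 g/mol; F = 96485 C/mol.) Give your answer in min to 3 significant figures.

27.3 min

n(Ni) = 10.3 / 58.69 = 0.1755 mol
Ni²⁺ + 2e⁻ → Ni, so n(e⁻) = 2 × 0.1755 = 0.3510 mol
Q = 0.3510 × 96485 = 33870 C
t = Q / I = 33870 / 20.7 = 1636 s = 27.3 min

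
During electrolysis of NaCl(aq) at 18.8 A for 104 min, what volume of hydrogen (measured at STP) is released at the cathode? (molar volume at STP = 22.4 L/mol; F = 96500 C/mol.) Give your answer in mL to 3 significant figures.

Q = It = 18.8 × 6240 = 1.173×10^5 C
Moles of electrons = 1.173×10^5 / 96500 = 1.216 mol
2H⁺ + 2e⁻ → H₂, so n(H₂) = 1.216 / 2 = 0.6080 mol
V = 0.6080 × 22.4 = 13.62 L
= 13600 mL

13600 mL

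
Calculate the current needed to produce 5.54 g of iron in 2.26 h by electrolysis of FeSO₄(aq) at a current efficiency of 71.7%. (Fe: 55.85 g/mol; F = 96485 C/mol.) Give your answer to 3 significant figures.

3.28 A

n(Fe) = 5.54 / 55.85 = 0.09919 mol
Fe²⁺ + 2e⁻ → Fe, so n(e⁻) = 2 × 0.09919 = 0.1984 mol
Q = 0.1984 × 96485 / 0.717 = 26700 C
I = Q / t = 26700 / 8136 s = 3.28 A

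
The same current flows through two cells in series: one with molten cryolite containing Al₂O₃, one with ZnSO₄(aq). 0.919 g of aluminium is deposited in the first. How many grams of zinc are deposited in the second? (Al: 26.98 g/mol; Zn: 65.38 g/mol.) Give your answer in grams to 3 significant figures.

3.34 g

n(Al) = 0.919 / 26.98 = 0.03406 mol
Al³⁺ + 3e⁻ → Al, so n(e⁻) = 3 × 0.03406 = 0.1022 mol
Since the cells are in series, n(e⁻) in the Zn cell is also 0.1022 mol.
Zn²⁺ + 2e⁻ → Zn, so n(Zn) = 0.1022 / 2 = 0.05110 mol
m(Zn) = 0.05110 × 65.38 = 3.34 g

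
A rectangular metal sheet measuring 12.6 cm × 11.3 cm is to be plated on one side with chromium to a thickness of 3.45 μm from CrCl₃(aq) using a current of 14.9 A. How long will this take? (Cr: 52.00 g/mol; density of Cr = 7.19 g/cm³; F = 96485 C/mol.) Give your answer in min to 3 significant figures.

Plated area = 12.6 × 11.3 = 142.4 cm²
Volume = 142.4 × 3.45×10⁻⁴ cm = 0.04913 cm³
m(Cr) = 0.04913 × 7.19 = 0.3532 g
n(Cr) = 0.3532 / 52.00 = 0.006792 mol; n(e⁻) = 3 × 0.006792 = 0.02038 mol
Q = 0.02038 × 96485 = 1966 C
t = 1966 / 14.9 = 131.9 s = 2.20 min

2.20 min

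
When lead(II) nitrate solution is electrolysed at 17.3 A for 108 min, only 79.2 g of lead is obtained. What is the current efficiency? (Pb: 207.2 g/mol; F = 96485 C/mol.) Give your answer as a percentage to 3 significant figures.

65.8%

Q = 17.3 × 6480 = 1.121×10^5 C
n(e⁻) = 1.121×10^5 / 96485 = 1.162 mol
Pb²⁺ + 2e⁻ → Pb, so theoretical n(Pb) = 0.5810 mol → 120.4 g
Efficiency = 79.2 / 120.4 = 0.6578 = 65.8%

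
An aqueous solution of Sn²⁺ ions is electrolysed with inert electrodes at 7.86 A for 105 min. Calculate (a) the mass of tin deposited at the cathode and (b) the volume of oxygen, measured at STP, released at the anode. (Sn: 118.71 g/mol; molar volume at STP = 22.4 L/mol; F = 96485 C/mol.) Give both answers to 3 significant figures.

Q = 7.86 × 6300 = 49520 C; n(e⁻) = 49520 / 96485 = 0.5132 mol
Cathode: Sn²⁺ + 2e⁻ → Sn → n(Sn) = 0.5132/2 = 0.2566 mol → 30.5 g
Anode: 2H₂O → O₂ + 4H⁺ + 4e⁻ → n(O₂) = 0.5132/4 = 0.1283 mol → 2.87 L

30.5 g Sn; 2.87 L O₂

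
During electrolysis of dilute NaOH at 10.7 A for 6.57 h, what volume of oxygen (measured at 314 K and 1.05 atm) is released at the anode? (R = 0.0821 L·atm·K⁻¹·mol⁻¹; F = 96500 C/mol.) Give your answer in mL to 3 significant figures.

16100 mL

Charge passed = 10.7 × 23652 = 2.531×10^5 C
n(e⁻) = Q/F = 2.531×10^5/96500 = 2.623 mol
2H₂O → O₂ + 4H⁺ + 4e⁻, so n(O₂) = 2.623 / 4 = 0.6558 mol
V = nRT/P = 0.6558 × 0.0821 × 314 / 1.05 = 16.10 L
= 16100 mL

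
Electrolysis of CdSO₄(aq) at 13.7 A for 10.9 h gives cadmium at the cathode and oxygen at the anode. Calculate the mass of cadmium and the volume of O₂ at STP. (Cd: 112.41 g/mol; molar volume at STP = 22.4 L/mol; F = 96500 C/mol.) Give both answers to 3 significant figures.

Q = 13.7 × 39240 = 5.376×10^5 C; n(e⁻) = 5.376×10^5 / 96500 = 5.571 mol
Cathode: Cd²⁺ + 2e⁻ → Cd → n(Cd) = 5.571/2 = 2.786 mol → 313 g
Anode: 2H₂O → O₂ + 4H⁺ + 4e⁻ → n(O₂) = 5.571/4 = 1.393 mol → 31.2 L

313 g Cd; 31.2 L O₂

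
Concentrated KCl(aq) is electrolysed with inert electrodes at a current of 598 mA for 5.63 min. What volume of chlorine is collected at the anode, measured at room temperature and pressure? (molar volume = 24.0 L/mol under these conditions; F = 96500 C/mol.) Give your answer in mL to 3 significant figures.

Q = It = 0.598 × 337.8 = 202.0 C
Moles of electrons = 202.0 / 96500 = 0.002093 mol
2Cl⁻ → Cl₂ + 2e⁻, so n(Cl₂) = 0.002093 / 2 = 0.001047 mol
V = 0.001047 × 24.0 = 0.02513 L
= 25.1 mL

25.1 mL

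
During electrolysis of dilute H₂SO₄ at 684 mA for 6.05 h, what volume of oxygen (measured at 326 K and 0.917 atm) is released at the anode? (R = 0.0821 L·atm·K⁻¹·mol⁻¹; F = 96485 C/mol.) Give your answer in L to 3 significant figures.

Q = 0.684 A × 21780 s = 14900 C
Moles of electrons = 14900 / 96485 = 0.1544 mol
2H₂O → O₂ + 4H⁺ + 4e⁻, so n(O₂) = 0.1544 / 4 = 0.03860 mol
V = nRT/P = 0.03860 × 0.0821 × 326 / 0.917 = 1.127 L

1.13 L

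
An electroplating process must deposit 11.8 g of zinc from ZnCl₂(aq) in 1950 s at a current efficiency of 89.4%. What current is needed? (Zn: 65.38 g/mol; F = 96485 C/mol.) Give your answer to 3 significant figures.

n(Zn) = 11.8 / 65.38 = 0.1805 mol
Zn²⁺ + 2e⁻ → Zn, so n(e⁻) = 2 × 0.1805 = 0.3610 mol
Q = 0.3610 × 96485 / 0.894 = 38960 C
I = Q / t = 38960 / 1950 s = 20.0 A

20.0 A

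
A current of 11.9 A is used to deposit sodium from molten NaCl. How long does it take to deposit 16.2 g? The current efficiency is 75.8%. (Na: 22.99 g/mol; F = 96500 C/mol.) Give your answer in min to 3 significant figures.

n(Na) = 16.2 / 22.99 = 0.7047 mol
Na⁺ + e⁻ → Na, so n(e⁻) = 0.7047 mol
Q = 0.7047 × 96500 / 0.758 = 89710 C
t = Q / I = 89710 / 11.9 = 7539 s = 126 min

126 min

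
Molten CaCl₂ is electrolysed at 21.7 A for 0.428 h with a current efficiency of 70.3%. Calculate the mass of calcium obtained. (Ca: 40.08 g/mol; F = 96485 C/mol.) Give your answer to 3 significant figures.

4.88 g

Q = 21.7 × 1540.8 = 33440 C
n(e⁻) = 33440 / 96485 = 0.3466 mol
Ca²⁺ + 2e⁻ → Ca, so theoretical m(Ca) = 0.1733 × 40.08 = 6.946 g
Actual mass = 70.3% × 6.946 = 4.88 g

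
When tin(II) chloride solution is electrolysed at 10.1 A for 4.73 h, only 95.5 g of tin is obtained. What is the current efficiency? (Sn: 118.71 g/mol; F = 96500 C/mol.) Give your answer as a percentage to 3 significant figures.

90.3%

Q = 10.1 × 17028 = 1.720×10^5 C
n(e⁻) = 1.720×10^5 / 96500 = 1.782 mol
Sn²⁺ + 2e⁻ → Sn, so theoretical n(Sn) = 0.8910 mol → 105.8 g
Efficiency = 95.5 / 105.8 = 0.9026 = 90.3%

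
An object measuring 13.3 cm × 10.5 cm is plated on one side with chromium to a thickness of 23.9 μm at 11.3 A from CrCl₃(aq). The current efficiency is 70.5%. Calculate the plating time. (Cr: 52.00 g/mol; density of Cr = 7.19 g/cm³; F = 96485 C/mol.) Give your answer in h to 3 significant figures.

Plated area = 13.3 × 10.5 = 139.7 cm²
Volume = 139.7 × 23.9×10⁻⁴ cm = 0.3339 cm³
m(Cr) = 0.3339 × 7.19 = 2.401 g
n(Cr) = 2.401 / 52.00 = 0.04617 mol; n(e⁻) = 3 × 0.04617 = 0.1385 mol
Q = 0.1385 × 96485 / 0.705 = 18950 C
t = 18950 / 11.3 = 1677 s = 0.466 h

0.466 h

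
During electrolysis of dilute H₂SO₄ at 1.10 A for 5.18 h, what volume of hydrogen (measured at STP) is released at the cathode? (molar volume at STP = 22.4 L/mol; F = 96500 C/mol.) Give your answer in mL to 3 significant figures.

2380 mL

Q = It = 1.10 × 18648 = 20510 C
Moles of electrons = 20510 / 96500 = 0.2125 mol
2H⁺ + 2e⁻ → H₂, so n(H₂) = 0.2125 / 2 = 0.1063 mol
V = 0.1063 × 22.4 = 2.381 L
= 2380 mL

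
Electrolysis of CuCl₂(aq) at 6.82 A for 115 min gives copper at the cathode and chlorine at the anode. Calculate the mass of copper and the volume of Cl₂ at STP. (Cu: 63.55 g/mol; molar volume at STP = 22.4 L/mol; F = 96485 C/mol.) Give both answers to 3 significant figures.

Q = 6.82 × 6900 = 47060 C; n(e⁻) = 47060 / 96485 = 0.4877 mol
Cathode: Cu²⁺ + 2e⁻ → Cu → n(Cu) = 0.4877/2 = 0.2439 mol → 15.5 g
Anode: 2Cl⁻ → Cl₂ + 2e⁻ → n(Cl₂) = 0.4877/2 = 0.2439 mol → 5.46 L

15.5 g Cu; 5.46 L Cl₂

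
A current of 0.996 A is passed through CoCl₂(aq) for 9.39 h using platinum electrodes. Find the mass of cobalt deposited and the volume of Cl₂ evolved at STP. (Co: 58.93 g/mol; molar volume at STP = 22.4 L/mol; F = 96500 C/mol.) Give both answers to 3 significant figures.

Q = 0.996 × 33804 = 33670 C; n(e⁻) = 33670 / 96500 = 0.3489 mol
Cathode: Co²⁺ + 2e⁻ → Co → n(Co) = 0.3489/2 = 0.1745 mol → 10.3 g
Anode: 2Cl⁻ → Cl₂ + 2e⁻ → n(Cl₂) = 0.3489/2 = 0.1745 mol → 3.91 L

10.3 g Co; 3.91 L Cl₂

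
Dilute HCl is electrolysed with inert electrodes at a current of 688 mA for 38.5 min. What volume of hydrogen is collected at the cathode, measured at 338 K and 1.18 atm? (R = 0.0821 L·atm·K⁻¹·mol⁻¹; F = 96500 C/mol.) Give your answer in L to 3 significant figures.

Charge passed = 0.688 × 2310 = 1589 C
Moles of electrons = 1589 / 96500 = 0.01647 mol
2H⁺ + 2e⁻ → H₂, so n(H₂) = 0.01647 / 2 = 0.008235 mol
V = nRT/P = 0.008235 × 0.0821 × 338 / 1.18 = 0.1937 L

0.194 L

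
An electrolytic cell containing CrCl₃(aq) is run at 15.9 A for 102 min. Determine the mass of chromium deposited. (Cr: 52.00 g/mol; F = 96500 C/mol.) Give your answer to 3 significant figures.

Q = It = 15.9 × 6120 = 97310 C
n(e⁻) = Q/F = 97310/96500 = 1.008 mol
Cr³⁺ + 3e⁻ → Cr, so n(Cr) = 1.008 / 3 = 0.3360 mol
m = 0.3360 × 52.00 = 17.5 g

17.5 g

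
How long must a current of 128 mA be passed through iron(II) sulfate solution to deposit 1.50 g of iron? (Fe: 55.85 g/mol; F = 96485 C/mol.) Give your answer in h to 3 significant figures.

n(Fe) = 1.50 / 55.85 = 0.02686 mol
Fe²⁺ + 2e⁻ → Fe, so n(e⁻) = 2 × 0.02686 = 0.05372 mol
Q = 0.05372 × 96485 = 5183 C
t = Q / I = 5183 / 0.128 = 40490 s = 11.2 h

11.2 h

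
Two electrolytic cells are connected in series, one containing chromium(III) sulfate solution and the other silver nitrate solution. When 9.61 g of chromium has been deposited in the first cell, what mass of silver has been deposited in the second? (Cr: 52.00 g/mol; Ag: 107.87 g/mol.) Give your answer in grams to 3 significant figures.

n(Cr) = 9.61 / 52.00 = 0.1848 mol
Cr³⁺ + 3e⁻ → Cr, so n(e⁻) = 3 × 0.1848 = 0.5544 mol
In series, the same 0.5544 mol of electrons flows through the second cell.
Ag⁺ + e⁻ → Ag, so n(Ag) = 0.5544 mol
m(Ag) = 0.5544 × 107.87 = 59.8 g

59.8 g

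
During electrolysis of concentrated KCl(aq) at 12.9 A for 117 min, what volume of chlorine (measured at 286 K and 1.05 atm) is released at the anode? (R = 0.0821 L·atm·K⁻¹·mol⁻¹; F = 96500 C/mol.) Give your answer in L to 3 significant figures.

Q = 12.9 A × 7020 s = 90560 C
n(e⁻) = 90560 / 96500 = 0.9384 mol
2Cl⁻ → Cl₂ + 2e⁻, so n(Cl₂) = 0.9384 / 2 = 0.4692 mol
V = nRT/P = 0.4692 × 0.0821 × 286 / 1.05 = 10.49 L

10.5 L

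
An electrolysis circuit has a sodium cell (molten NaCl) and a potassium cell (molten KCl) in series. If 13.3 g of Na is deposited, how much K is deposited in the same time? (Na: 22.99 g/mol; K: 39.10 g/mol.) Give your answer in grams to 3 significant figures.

22.6 g

n(Na) = 13.3 / 22.99 = 0.5785 mol
Na⁺ + e⁻ → Na, so n(e⁻) = 0.5785 mol
In series, the same 0.5785 mol of electrons flows through the second cell.
K⁺ + e⁻ → K, so n(K) = 0.5785 mol
m(K) = 0.5785 × 39.10 = 22.6 g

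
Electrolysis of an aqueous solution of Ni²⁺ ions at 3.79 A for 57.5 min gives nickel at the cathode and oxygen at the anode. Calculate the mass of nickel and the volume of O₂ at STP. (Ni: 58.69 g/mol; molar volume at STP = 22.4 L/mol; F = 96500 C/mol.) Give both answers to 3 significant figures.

Q = 3.79 × 3450 = 13080 C; n(e⁻) = 13080 / 96500 = 0.1355 mol
Cathode: Ni²⁺ + 2e⁻ → Ni → n(Ni) = 0.1355/2 = 0.06775 mol → 3.98 g
Anode: 2H₂O → O₂ + 4H⁺ + 4e⁻ → n(O₂) = 0.1355/4 = 0.03388 mol → 0.759 L

3.98 g Ni; 0.759 L O₂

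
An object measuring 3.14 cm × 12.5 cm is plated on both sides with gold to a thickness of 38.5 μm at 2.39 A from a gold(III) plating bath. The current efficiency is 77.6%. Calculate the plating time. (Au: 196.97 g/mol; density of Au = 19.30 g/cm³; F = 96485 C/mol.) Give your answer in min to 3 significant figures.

77.0 min

Plated area = 2 × 3.14 × 12.5 = 78.50 cm²
Volume = 78.50 × 38.5×10⁻⁴ cm = 0.3022 cm³
m(Au) = 0.3022 × 19.30 = 5.832 g
n(Au) = 5.832 / 196.97 = 0.02961 mol; n(e⁻) = 3 × 0.02961 = 0.08883 mol
Q = 0.08883 × 96485 / 0.776 = 11040 C
t = 11040 / 2.39 = 4619 s = 77.0 min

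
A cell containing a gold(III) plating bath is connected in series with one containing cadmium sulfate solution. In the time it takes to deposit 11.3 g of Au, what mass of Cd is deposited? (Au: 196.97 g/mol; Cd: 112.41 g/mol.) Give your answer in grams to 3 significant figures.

9.67 g

n(Au) = 11.3 / 196.97 = 0.05737 mol
Au³⁺ + 3e⁻ → Au, so n(e⁻) = 3 × 0.05737 = 0.1721 mol
In series, the same 0.1721 mol of electrons flows through the second cell.
Cd²⁺ + 2e⁻ → Cd, so n(Cd) = 0.1721 / 2 = 0.08605 mol
m(Cd) = 0.08605 × 112.41 = 9.67 g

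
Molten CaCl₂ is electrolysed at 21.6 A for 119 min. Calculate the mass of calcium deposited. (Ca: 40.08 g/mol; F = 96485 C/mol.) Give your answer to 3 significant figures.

Q = It = 21.6 × 7140 = 1.542×10^5 C
Moles of electrons = 1.542×10^5 / 96485 = 1.598 mol
Ca²⁺ + 2e⁻ → Ca, so n(Ca) = 1.598 / 2 = 0.7990 mol
m = 0.7990 × 40.08 = 32.0 g

32.0 g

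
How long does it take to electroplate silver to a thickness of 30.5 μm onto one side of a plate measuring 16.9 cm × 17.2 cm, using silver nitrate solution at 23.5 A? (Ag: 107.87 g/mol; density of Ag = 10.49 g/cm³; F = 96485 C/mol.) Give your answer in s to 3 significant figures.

354 s

Plated area = 16.9 × 17.2 = 290.7 cm²
Volume = 290.7 × 30.5×10⁻⁴ cm = 0.8866 cm³
m(Ag) = 0.8866 × 10.49 = 9.300 g
n(Ag) = 9.300 / 107.87 = 0.08621 mol; n(e⁻) = 0.08621 mol
Q = 0.08621 × 96485 = 8318 C
t = 8318 / 23.5 = 354.0 s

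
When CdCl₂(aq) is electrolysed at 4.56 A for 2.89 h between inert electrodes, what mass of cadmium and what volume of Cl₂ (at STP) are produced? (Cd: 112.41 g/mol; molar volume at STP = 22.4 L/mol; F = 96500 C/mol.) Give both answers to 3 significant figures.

27.6 g Cd; 5.51 L Cl₂

Q = 4.56 × 10404 = 47440 C; n(e⁻) = 47440 / 96500 = 0.4916 mol
Cathode: Cd²⁺ + 2e⁻ → Cd → n(Cd) = 0.4916/2 = 0.2458 mol → 27.6 g
Anode: 2Cl⁻ → Cl₂ + 2e⁻ → n(Cl₂) = 0.4916/2 = 0.2458 mol → 5.51 L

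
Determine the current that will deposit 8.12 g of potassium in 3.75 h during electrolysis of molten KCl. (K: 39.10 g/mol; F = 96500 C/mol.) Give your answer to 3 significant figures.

1.48 A

n(K) = 8.12 / 39.10 = 0.2077 mol
K⁺ + e⁻ → K, so n(e⁻) = 0.2077 mol
Q = 0.2077 × 96500 = 20040 C
I = Q / t = 20040 / 13500 s = 1.48 A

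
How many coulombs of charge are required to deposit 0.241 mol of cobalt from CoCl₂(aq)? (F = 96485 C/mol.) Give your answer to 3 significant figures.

Co²⁺ + 2e⁻ → Co, so n(e⁻) = 2 × 0.241 = 0.4820 mol
Q = 0.4820 × 96485 = 46510 C

46500 C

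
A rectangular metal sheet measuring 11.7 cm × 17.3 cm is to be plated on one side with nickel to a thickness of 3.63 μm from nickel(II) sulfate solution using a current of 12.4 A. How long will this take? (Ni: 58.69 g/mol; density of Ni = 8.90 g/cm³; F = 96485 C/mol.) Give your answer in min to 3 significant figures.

2.89 min

Plated area = 11.7 × 17.3 = 202.4 cm²
Volume = 202.4 × 3.63×10⁻⁴ cm = 0.07347 cm³
m(Ni) = 0.07347 × 8.90 = 0.6539 g
n(Ni) = 0.6539 / 58.69 = 0.01114 mol; n(e⁻) = 2 × 0.01114 = 0.02228 mol
Q = 0.02228 × 96485 = 2150 C
t = 2150 / 12.4 = 173.4 s = 2.89 min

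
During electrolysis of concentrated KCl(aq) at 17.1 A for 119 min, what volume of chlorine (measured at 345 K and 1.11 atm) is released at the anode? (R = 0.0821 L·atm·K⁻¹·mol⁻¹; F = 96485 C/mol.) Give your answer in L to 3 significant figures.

Charge passed = 17.1 × 7140 = 1.221×10^5 C
n(e⁻) = Q/F = 1.221×10^5/96485 = 1.265 mol
2Cl⁻ → Cl₂ + 2e⁻, so n(Cl₂) = 1.265 / 2 = 0.6325 mol
V = nRT/P = 0.6325 × 0.0821 × 345 / 1.11 = 16.14 L

16.1 L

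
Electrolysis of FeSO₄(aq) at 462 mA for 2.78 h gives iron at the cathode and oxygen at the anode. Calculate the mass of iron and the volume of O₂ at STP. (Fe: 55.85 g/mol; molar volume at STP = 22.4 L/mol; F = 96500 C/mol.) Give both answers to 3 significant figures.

Q = 0.462 × 10008 = 4624 C; n(e⁻) = 4624 / 96500 = 0.04792 mol
Cathode: Fe²⁺ + 2e⁻ → Fe → n(Fe) = 0.04792/2 = 0.02396 mol → 1.34 g
Anode: 2H₂O → O₂ + 4H⁺ + 4e⁻ → n(O₂) = 0.04792/4 = 0.01198 mol → 0.268 L

1.34 g Fe; 0.268 L O₂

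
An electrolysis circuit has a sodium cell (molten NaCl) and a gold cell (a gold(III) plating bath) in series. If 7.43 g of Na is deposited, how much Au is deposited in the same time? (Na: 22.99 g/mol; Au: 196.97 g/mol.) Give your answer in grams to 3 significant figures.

21.2 g

n(Na) = 7.43 / 22.99 = 0.3232 mol
Na⁺ + e⁻ → Na, so n(e⁻) = 0.3232 mol
Since the cells are in series, n(e⁻) in the Au cell is also 0.3232 mol.
Au³⁺ + 3e⁻ → Au, so n(Au) = 0.3232 / 3 = 0.1077 mol
m(Au) = 0.1077 × 196.97 = 21.2 g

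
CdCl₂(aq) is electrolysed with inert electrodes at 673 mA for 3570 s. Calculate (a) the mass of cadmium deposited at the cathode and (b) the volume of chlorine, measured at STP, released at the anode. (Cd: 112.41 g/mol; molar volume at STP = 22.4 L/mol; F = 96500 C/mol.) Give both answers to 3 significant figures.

1.40 g Cd; 0.279 L Cl₂

Q = 0.673 × 3570 = 2403 C; n(e⁻) = 2403 / 96500 = 0.02490 mol
Cathode: Cd²⁺ + 2e⁻ → Cd → n(Cd) = 0.02490/2 = 0.01245 mol → 1.40 g
Anode: 2Cl⁻ → Cl₂ + 2e⁻ → n(Cl₂) = 0.02490/2 = 0.01245 mol → 0.279 L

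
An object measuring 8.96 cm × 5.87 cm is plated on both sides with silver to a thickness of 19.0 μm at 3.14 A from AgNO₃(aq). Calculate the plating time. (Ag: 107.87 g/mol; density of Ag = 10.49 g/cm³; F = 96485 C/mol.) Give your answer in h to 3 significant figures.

Plated area = 2 × 8.96 × 5.87 = 105.2 cm²
Volume = 105.2 × 19.0×10⁻⁴ cm = 0.1999 cm³
m(Ag) = 0.1999 × 10.49 = 2.097 g
n(Ag) = 2.097 / 107.87 = 0.01944 mol; n(e⁻) = 0.01944 mol
Q = 0.01944 × 96485 = 1876 C
t = 1876 / 3.14 = 597.5 s = 0.166 h

0.166 h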